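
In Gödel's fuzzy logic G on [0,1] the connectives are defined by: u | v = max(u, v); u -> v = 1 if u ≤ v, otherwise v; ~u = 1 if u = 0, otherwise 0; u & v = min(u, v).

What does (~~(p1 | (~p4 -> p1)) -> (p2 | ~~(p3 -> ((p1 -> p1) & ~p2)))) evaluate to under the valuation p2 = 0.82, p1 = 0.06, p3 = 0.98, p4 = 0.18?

0.82

~p4: Gödel ¬ of 0.18 = 0 (operand ≠ 0)
(~p4 -> p1): 0 ≤ 0.06, so result = 1
(p1 | (~p4 -> p1)) = max(0.06, 1) = 1
~(p1 | (~p4 -> p1)): Gödel ¬ of 1 = 0 (operand ≠ 0)
~~(p1 | (~p4 -> p1)): Gödel ¬ of 0 = 1 (operand is 0)
(p1 -> p1): 0.06 ≤ 0.06, so result = 1
~p2: Gödel ¬ of 0.82 = 0 (operand ≠ 0)
((p1 -> p1) & ~p2) = min(1, 0) = 0
(p3 -> ((p1 -> p1) & ~p2)): 0.98 > 0, so result = 0
~(p3 -> ((p1 -> p1) & ~p2)): Gödel ¬ of 0 = 1 (operand is 0)
~~(p3 -> ((p1 -> p1) & ~p2)): Gödel ¬ of 1 = 0 (operand ≠ 0)
(p2 | ~~(p3 -> ((p1 -> p1) & ~p2))) = max(0.82, 0) = 0.82
(~~(p1 | (~p4 -> p1)) -> (p2 | ~~(p3 -> ((p1 -> p1) & ~p2)))): 1 > 0.82, so result = 0.82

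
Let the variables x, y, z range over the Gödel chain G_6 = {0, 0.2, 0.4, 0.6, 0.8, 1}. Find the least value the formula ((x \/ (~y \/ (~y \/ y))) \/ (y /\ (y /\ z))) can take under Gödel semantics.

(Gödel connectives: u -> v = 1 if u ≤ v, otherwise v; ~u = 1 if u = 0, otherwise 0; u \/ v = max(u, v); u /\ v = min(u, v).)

The minimum is attained at x = 0, y = 0.2, z = 0:
  ~y: Gödel ¬ of 0.2 = 0 (operand ≠ 0)
  ~y: Gödel ¬ of 0.2 = 0 (operand ≠ 0)
  (~y \/ y) = max(0, 0.2) = 0.2
  (~y \/ (~y \/ y)) = max(0, 0.2) = 0.2
  (x \/ (~y \/ (~y \/ y))) = max(0, 0.2) = 0.2
  (y /\ z) = min(0.2, 0) = 0
  (y /\ (y /\ z)) = min(0.2, 0) = 0
  ((x \/ (~y \/ (~y \/ y))) \/ (y /\ (y /\ z))) = max(0.2, 0) = 0.2
Checking all 216 assignments confirms none give a value below 0.20.

0.20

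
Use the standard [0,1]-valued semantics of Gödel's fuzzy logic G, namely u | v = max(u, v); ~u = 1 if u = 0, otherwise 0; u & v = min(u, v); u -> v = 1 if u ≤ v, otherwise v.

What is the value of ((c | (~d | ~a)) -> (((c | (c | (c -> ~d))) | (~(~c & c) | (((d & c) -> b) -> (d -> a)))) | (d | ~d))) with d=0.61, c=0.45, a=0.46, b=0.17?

1.00

~d: Gödel ¬ of 0.61 = 0 (operand ≠ 0)
~a: Gödel ¬ of 0.46 = 0 (operand ≠ 0)
(~d | ~a) = max(0, 0) = 0
(c | (~d | ~a)) = max(0.45, 0) = 0.45
~d: Gödel ¬ of 0.61 = 0 (operand ≠ 0)
(c -> ~d): 0.45 > 0, so result = 0
(c | (c -> ~d)) = max(0.45, 0) = 0.45
(c | (c | (c -> ~d))) = max(0.45, 0.45) = 0.45
~c: Gödel ¬ of 0.45 = 0 (operand ≠ 0)
(~c & c) = min(0, 0.45) = 0
~(~c & c): Gödel ¬ of 0 = 1 (operand is 0)
(d & c) = min(0.61, 0.45) = 0.45
((d & c) -> b): 0.45 > 0.17, so result = 0.17
(d -> a): 0.61 > 0.46, so result = 0.46
(((d & c) -> b) -> (d -> a)): 0.17 ≤ 0.46, so result = 1
(~(~c & c) | (((d & c) -> b) -> (d -> a))) = max(1, 1) = 1
((c | (c | (c -> ~d))) | (~(~c & c) | (((d & c) -> b) -> (d -> a)))) = max(0.45, 1) = 1
~d: Gödel ¬ of 0.61 = 0 (operand ≠ 0)
(d | ~d) = max(0.61, 0) = 0.61
(((c | (c | (c -> ~d))) | (~(~c & c) | (((d & c) -> b) -> (d -> a)))) | (d | ~d)) = max(1, 0.61) = 1
((c | (~d | ~a)) -> (((c | (c | (c -> ~d))) | (~(~c & c) | (((d & c) -> b) -> (d -> a)))) | (d | ~d))): 0.45 ≤ 1, so result = 1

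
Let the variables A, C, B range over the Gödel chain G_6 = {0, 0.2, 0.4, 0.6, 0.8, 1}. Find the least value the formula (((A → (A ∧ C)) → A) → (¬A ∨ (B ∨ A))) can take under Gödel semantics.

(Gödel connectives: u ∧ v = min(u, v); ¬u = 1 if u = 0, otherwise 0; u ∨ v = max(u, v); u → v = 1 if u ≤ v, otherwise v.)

0.20

The minimum is attained at A = 0.2, C = 0, B = 0:
  (A ∧ C) = min(0.2, 0) = 0
  (A → (A ∧ C)): 0.2 > 0, so result = 0
  ((A → (A ∧ C)) → A): 0 ≤ 0.2, so result = 1
  ¬A: Gödel ¬ of 0.2 = 0 (operand ≠ 0)
  (B ∨ A) = max(0, 0.2) = 0.2
  (¬A ∨ (B ∨ A)) = max(0, 0.2) = 0.2
  (((A → (A ∧ C)) → A) → (¬A ∨ (B ∨ A))): 1 > 0.2, so result = 0.2
Checking all 216 assignments confirms none give a value below 0.20.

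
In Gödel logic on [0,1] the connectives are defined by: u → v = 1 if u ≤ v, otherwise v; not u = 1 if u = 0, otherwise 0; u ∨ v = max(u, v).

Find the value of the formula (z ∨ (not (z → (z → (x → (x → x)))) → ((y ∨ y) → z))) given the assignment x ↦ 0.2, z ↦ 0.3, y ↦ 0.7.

1.00

(x → x): 0.2 ≤ 0.2, so result = 1
(x → (x → x)): 0.2 ≤ 1, so result = 1
(z → (x → (x → x))): 0.3 ≤ 1, so result = 1
(z → (z → (x → (x → x)))): 0.3 ≤ 1, so result = 1
not (z → (z → (x → (x → x)))): Gödel ¬ of 1 = 0 (operand ≠ 0)
(y ∨ y) = max(0.7, 0.7) = 0.7
((y ∨ y) → z): 0.7 > 0.3, so result = 0.3
(not (z → (z → (x → (x → x)))) → ((y ∨ y) → z)): 0 ≤ 0.3, so result = 1
(z ∨ (not (z → (z → (x → (x → x)))) → ((y ∨ y) → z))) = max(0.3, 1) = 1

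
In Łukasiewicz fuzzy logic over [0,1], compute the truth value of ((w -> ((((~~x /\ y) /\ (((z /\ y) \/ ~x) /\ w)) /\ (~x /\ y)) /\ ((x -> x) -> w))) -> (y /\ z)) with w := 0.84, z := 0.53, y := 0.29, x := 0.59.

0.84

~x: Łukasiewicz ¬ gives 1 − 0.59 = 0.41
~~x: Łukasiewicz ¬ gives 1 − 0.41 = 0.59
(~~x /\ y) = min(0.59, 0.29) = 0.29
(z /\ y) = min(0.53, 0.29) = 0.29
~x: Łukasiewicz ¬ gives 1 − 0.59 = 0.41
((z /\ y) \/ ~x) = max(0.29, 0.41) = 0.41
(((z /\ y) \/ ~x) /\ w) = min(0.41, 0.84) = 0.41
((~~x /\ y) /\ (((z /\ y) \/ ~x) /\ w)) = min(0.29, 0.41) = 0.29
~x: Łukasiewicz ¬ gives 1 − 0.59 = 0.41
(~x /\ y) = min(0.41, 0.29) = 0.29
(((~~x /\ y) /\ (((z /\ y) \/ ~x) /\ w)) /\ (~x /\ y)) = min(0.29, 0.29) = 0.29
(x -> x): min(1, 1 − 0.59 + 0.59) = 1
((x -> x) -> w): min(1, 1 − 1 + 0.84) = 0.84
((((~~x /\ y) /\ (((z /\ y) \/ ~x) /\ w)) /\ (~x /\ y)) /\ ((x -> x) -> w)) = min(0.29, 0.84) = 0.29
(w -> ((((~~x /\ y) /\ (((z /\ y) \/ ~x) /\ w)) /\ (~x /\ y)) /\ ((x -> x) -> w))): min(1, 1 − 0.84 + 0.29) = 0.45
(y /\ z) = min(0.29, 0.53) = 0.29
((w -> ((((~~x /\ y) /\ (((z /\ y) \/ ~x) /\ w)) /\ (~x /\ y)) /\ ((x -> x) -> w))) -> (y /\ z)): min(1, 1 − 0.45 + 0.29) = 0.84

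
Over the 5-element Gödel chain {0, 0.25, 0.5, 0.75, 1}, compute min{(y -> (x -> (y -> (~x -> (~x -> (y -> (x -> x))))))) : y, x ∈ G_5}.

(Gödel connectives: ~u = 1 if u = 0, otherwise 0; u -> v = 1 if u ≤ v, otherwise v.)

1.00

Every assignment gives 1. For instance at y = 0, x = 0:
  ~x: Gödel ¬ of 0 = 1 (operand is 0)
  ~x: Gödel ¬ of 0 = 1 (operand is 0)
  (x -> x): 0 ≤ 0, so result = 1
  (y -> (x -> x)): 0 ≤ 1, so result = 1
  (~x -> (y -> (x -> x))): 1 ≤ 1, so result = 1
  (~x -> (~x -> (y -> (x -> x)))): 1 ≤ 1, so result = 1
  (y -> (~x -> (~x -> (y -> (x -> x))))): 0 ≤ 1, so result = 1
  (x -> (y -> (~x -> (~x -> (y -> (x -> x)))))): 0 ≤ 1, so result = 1
  (y -> (x -> (y -> (~x -> (~x -> (y -> (x -> x))))))): 0 ≤ 1, so result = 1
All 25 assignments give value 1 — the formula is a G_5-tautology.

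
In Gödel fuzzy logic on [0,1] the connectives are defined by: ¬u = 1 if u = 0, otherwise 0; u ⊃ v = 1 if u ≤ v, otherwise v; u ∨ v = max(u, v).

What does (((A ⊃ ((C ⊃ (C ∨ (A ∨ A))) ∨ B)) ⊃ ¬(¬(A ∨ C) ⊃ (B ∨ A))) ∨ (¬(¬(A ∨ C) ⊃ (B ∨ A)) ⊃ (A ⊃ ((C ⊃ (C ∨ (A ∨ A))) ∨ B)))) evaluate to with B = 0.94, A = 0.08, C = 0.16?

(A ∨ A) = max(0.08, 0.08) = 0.08
(C ∨ (A ∨ A)) = max(0.16, 0.08) = 0.16
(C ⊃ (C ∨ (A ∨ A))): 0.16 ≤ 0.16, so result = 1
((C ⊃ (C ∨ (A ∨ A))) ∨ B) = max(1, 0.94) = 1
(A ⊃ ((C ⊃ (C ∨ (A ∨ A))) ∨ B)): 0.08 ≤ 1, so result = 1
(A ∨ C) = max(0.08, 0.16) = 0.16
¬(A ∨ C): Gödel ¬ of 0.16 = 0 (operand ≠ 0)
(B ∨ A) = max(0.94, 0.08) = 0.94
(¬(A ∨ C) ⊃ (B ∨ A)): 0 ≤ 0.94, so result = 1
¬(¬(A ∨ C) ⊃ (B ∨ A)): Gödel ¬ of 1 = 0 (operand ≠ 0)
((A ⊃ ((C ⊃ (C ∨ (A ∨ A))) ∨ B)) ⊃ ¬(¬(A ∨ C) ⊃ (B ∨ A))): 1 > 0, so result = 0
(A ∨ C) = max(0.08, 0.16) = 0.16
¬(A ∨ C): Gödel ¬ of 0.16 = 0 (operand ≠ 0)
(B ∨ A) = max(0.94, 0.08) = 0.94
(¬(A ∨ C) ⊃ (B ∨ A)): 0 ≤ 0.94, so result = 1
¬(¬(A ∨ C) ⊃ (B ∨ A)): Gödel ¬ of 1 = 0 (operand ≠ 0)
(A ∨ A) = max(0.08, 0.08) = 0.08
(C ∨ (A ∨ A)) = max(0.16, 0.08) = 0.16
(C ⊃ (C ∨ (A ∨ A))): 0.16 ≤ 0.16, so result = 1
((C ⊃ (C ∨ (A ∨ A))) ∨ B) = max(1, 0.94) = 1
(A ⊃ ((C ⊃ (C ∨ (A ∨ A))) ∨ B)): 0.08 ≤ 1, so result = 1
(¬(¬(A ∨ C) ⊃ (B ∨ A)) ⊃ (A ⊃ ((C ⊃ (C ∨ (A ∨ A))) ∨ B))): 0 ≤ 1, so result = 1
(((A ⊃ ((C ⊃ (C ∨ (A ∨ A))) ∨ B)) ⊃ ¬(¬(A ∨ C) ⊃ (B ∨ A))) ∨ (¬(¬(A ∨ C) ⊃ (B ∨ A)) ⊃ (A ⊃ ((C ⊃ (C ∨ (A ∨ A))) ∨ B)))) = max(0, 1) = 1

1.00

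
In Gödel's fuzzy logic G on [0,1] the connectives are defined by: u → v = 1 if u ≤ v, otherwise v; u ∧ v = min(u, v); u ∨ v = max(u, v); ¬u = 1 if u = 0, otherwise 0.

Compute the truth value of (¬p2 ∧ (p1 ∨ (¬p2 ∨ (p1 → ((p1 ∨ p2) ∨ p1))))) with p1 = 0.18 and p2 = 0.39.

¬p2: Gödel ¬ of 0.39 = 0 (operand ≠ 0)
¬p2: Gödel ¬ of 0.39 = 0 (operand ≠ 0)
(p1 ∨ p2) = max(0.18, 0.39) = 0.39
((p1 ∨ p2) ∨ p1) = max(0.39, 0.18) = 0.39
(p1 → ((p1 ∨ p2) ∨ p1)): 0.18 ≤ 0.39, so result = 1
(¬p2 ∨ (p1 → ((p1 ∨ p2) ∨ p1))) = max(0, 1) = 1
(p1 ∨ (¬p2 ∨ (p1 → ((p1 ∨ p2) ∨ p1)))) = max(0.18, 1) = 1
(¬p2 ∧ (p1 ∨ (¬p2 ∨ (p1 → ((p1 ∨ p2) ∨ p1))))) = min(0, 1) = 0

0.00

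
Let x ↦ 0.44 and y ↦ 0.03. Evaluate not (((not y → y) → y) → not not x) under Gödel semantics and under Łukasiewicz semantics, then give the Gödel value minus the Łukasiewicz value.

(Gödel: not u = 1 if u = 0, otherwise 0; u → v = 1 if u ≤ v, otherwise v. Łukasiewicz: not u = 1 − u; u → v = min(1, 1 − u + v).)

Gödel evaluation:
  not y: Gödel ¬ of 0.03 = 0 (operand ≠ 0)
  (not y → y): 0 ≤ 0.03, so result = 1
  ((not y → y) → y): 1 > 0.03, so result = 0.03
  not x: Gödel ¬ of 0.44 = 0 (operand ≠ 0)
  not not x: Gödel ¬ of 0 = 1 (operand is 0)
  (((not y → y) → y) → not not x): 0.03 ≤ 1, so result = 1
  not (((not y → y) → y) → not not x): Gödel ¬ of 1 = 0 (operand ≠ 0)
  Gödel value = 0
Łukasiewicz evaluation:
  not y: Łukasiewicz ¬ gives 1 − 0.03 = 0.97
  (not y → y): min(1, 1 − 0.97 + 0.03) = 0.06
  ((not y → y) → y): min(1, 1 − 0.06 + 0.03) = 0.97
  not x: Łukasiewicz ¬ gives 1 − 0.44 = 0.56
  not not x: Łukasiewicz ¬ gives 1 − 0.56 = 0.44
  (((not y → y) → y) → not not x): min(1, 1 − 0.97 + 0.44) = 0.47
  not (((not y → y) → y) → not not x): Łukasiewicz ¬ gives 1 − 0.47 = 0.53
  Łukasiewicz value = 0.53
Difference: 0 − 0.53 = -0.53

-0.53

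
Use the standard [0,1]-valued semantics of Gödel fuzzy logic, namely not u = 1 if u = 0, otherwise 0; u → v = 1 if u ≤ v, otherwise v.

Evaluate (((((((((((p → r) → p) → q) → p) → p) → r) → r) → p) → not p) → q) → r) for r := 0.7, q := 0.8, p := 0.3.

(p → r): 0.3 ≤ 0.7, so result = 1
((p → r) → p): 1 > 0.3, so result = 0.3
(((p → r) → p) → q): 0.3 ≤ 0.8, so result = 1
((((p → r) → p) → q) → p): 1 > 0.3, so result = 0.3
(((((p → r) → p) → q) → p) → p): 0.3 ≤ 0.3, so result = 1
((((((p → r) → p) → q) → p) → p) → r): 1 > 0.7, so result = 0.7
(((((((p → r) → p) → q) → p) → p) → r) → r): 0.7 ≤ 0.7, so result = 1
((((((((p → r) → p) → q) → p) → p) → r) → r) → p): 1 > 0.3, so result = 0.3
not p: Gödel ¬ of 0.3 = 0 (operand ≠ 0)
(((((((((p → r) → p) → q) → p) → p) → r) → r) → p) → not p): 0.3 > 0, so result = 0
((((((((((p → r) → p) → q) → p) → p) → r) → r) → p) → not p) → q): 0 ≤ 0.8, so result = 1
(((((((((((p → r) → p) → q) → p) → p) → r) → r) → p) → not p) → q) → r): 1 > 0.7, so result = 0.7

0.70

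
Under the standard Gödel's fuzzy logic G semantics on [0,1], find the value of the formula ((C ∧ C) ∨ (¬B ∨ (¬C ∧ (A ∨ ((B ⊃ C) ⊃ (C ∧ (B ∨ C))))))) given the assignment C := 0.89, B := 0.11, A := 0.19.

0.89

(C ∧ C) = min(0.89, 0.89) = 0.89
¬B: Gödel ¬ of 0.11 = 0 (operand ≠ 0)
¬C: Gödel ¬ of 0.89 = 0 (operand ≠ 0)
(B ⊃ C): 0.11 ≤ 0.89, so result = 1
(B ∨ C) = max(0.11, 0.89) = 0.89
(C ∧ (B ∨ C)) = min(0.89, 0.89) = 0.89
((B ⊃ C) ⊃ (C ∧ (B ∨ C))): 1 > 0.89, so result = 0.89
(A ∨ ((B ⊃ C) ⊃ (C ∧ (B ∨ C)))) = max(0.19, 0.89) = 0.89
(¬C ∧ (A ∨ ((B ⊃ C) ⊃ (C ∧ (B ∨ C))))) = min(0, 0.89) = 0
(¬B ∨ (¬C ∧ (A ∨ ((B ⊃ C) ⊃ (C ∧ (B ∨ C)))))) = max(0, 0) = 0
((C ∧ C) ∨ (¬B ∨ (¬C ∧ (A ∨ ((B ⊃ C) ⊃ (C ∧ (B ∨ C))))))) = max(0.89, 0) = 0.89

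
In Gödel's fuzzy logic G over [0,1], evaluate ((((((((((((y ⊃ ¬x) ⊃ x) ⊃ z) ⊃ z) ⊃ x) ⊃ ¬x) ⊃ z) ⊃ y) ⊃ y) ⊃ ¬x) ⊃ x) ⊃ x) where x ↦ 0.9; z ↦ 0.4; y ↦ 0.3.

0.90

¬x: Gödel ¬ of 0.9 = 0 (operand ≠ 0)
(y ⊃ ¬x): 0.3 > 0, so result = 0
((y ⊃ ¬x) ⊃ x): 0 ≤ 0.9, so result = 1
(((y ⊃ ¬x) ⊃ x) ⊃ z): 1 > 0.4, so result = 0.4
((((y ⊃ ¬x) ⊃ x) ⊃ z) ⊃ z): 0.4 ≤ 0.4, so result = 1
(((((y ⊃ ¬x) ⊃ x) ⊃ z) ⊃ z) ⊃ x): 1 > 0.9, so result = 0.9
¬x: Gödel ¬ of 0.9 = 0 (operand ≠ 0)
((((((y ⊃ ¬x) ⊃ x) ⊃ z) ⊃ z) ⊃ x) ⊃ ¬x): 0.9 > 0, so result = 0
(((((((y ⊃ ¬x) ⊃ x) ⊃ z) ⊃ z) ⊃ x) ⊃ ¬x) ⊃ z): 0 ≤ 0.4, so result = 1
((((((((y ⊃ ¬x) ⊃ x) ⊃ z) ⊃ z) ⊃ x) ⊃ ¬x) ⊃ z) ⊃ y): 1 > 0.3, so result = 0.3
(((((((((y ⊃ ¬x) ⊃ x) ⊃ z) ⊃ z) ⊃ x) ⊃ ¬x) ⊃ z) ⊃ y) ⊃ y): 0.3 ≤ 0.3, so result = 1
¬x: Gödel ¬ of 0.9 = 0 (operand ≠ 0)
((((((((((y ⊃ ¬x) ⊃ x) ⊃ z) ⊃ z) ⊃ x) ⊃ ¬x) ⊃ z) ⊃ y) ⊃ y) ⊃ ¬x): 1 > 0, so result = 0
(((((((((((y ⊃ ¬x) ⊃ x) ⊃ z) ⊃ z) ⊃ x) ⊃ ¬x) ⊃ z) ⊃ y) ⊃ y) ⊃ ¬x) ⊃ x): 0 ≤ 0.9, so result = 1
((((((((((((y ⊃ ¬x) ⊃ x) ⊃ z) ⊃ z) ⊃ x) ⊃ ¬x) ⊃ z) ⊃ y) ⊃ y) ⊃ ¬x) ⊃ x) ⊃ x): 1 > 0.9, so result = 0.9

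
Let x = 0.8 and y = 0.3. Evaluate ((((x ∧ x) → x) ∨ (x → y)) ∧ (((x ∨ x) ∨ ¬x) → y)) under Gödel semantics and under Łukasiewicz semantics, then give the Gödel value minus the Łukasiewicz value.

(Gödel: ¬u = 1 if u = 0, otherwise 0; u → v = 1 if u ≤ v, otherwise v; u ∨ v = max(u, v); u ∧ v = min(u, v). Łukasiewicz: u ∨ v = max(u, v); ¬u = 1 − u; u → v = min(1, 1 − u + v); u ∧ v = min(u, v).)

Gödel evaluation:
  (x ∧ x) = min(0.8, 0.8) = 0.8
  ((x ∧ x) → x): 0.8 ≤ 0.8, so result = 1
  (x → y): 0.8 > 0.3, so result = 0.3
  (((x ∧ x) → x) ∨ (x → y)) = max(1, 0.3) = 1
  (x ∨ x) = max(0.8, 0.8) = 0.8
  ¬x: Gödel ¬ of 0.8 = 0 (operand ≠ 0)
  ((x ∨ x) ∨ ¬x) = max(0.8, 0) = 0.8
  (((x ∨ x) ∨ ¬x) → y): 0.8 > 0.3, so result = 0.3
  ((((x ∧ x) → x) ∨ (x → y)) ∧ (((x ∨ x) ∨ ¬x) → y)) = min(1, 0.3) = 0.3
  Gödel value = 0.3
Łukasiewicz evaluation:
  (x ∧ x) = min(0.8, 0.8) = 0.8
  ((x ∧ x) → x): min(1, 1 − 0.8 + 0.8) = 1
  (x → y): min(1, 1 − 0.8 + 0.3) = 0.5
  (((x ∧ x) → x) ∨ (x → y)) = max(1, 0.5) = 1
  (x ∨ x) = max(0.8, 0.8) = 0.8
  ¬x: Łukasiewicz ¬ gives 1 − 0.8 = 0.2
  ((x ∨ x) ∨ ¬x) = max(0.8, 0.2) = 0.8
  (((x ∨ x) ∨ ¬x) → y): min(1, 1 − 0.8 + 0.3) = 0.5
  ((((x ∧ x) → x) ∨ (x → y)) ∧ (((x ∨ x) ∨ ¬x) → y)) = min(1, 0.5) = 0.5
  Łukasiewicz value = 0.5
Difference: 0.3 − 0.5 = -0.20

-0.20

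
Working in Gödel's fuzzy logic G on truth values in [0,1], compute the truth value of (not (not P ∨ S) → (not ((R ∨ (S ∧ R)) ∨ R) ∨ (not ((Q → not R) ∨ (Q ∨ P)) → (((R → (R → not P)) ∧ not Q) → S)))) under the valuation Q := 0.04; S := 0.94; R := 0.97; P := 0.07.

1.00

not P: Gödel ¬ of 0.07 = 0 (operand ≠ 0)
(not P ∨ S) = max(0, 0.94) = 0.94
not (not P ∨ S): Gödel ¬ of 0.94 = 0 (operand ≠ 0)
(S ∧ R) = min(0.94, 0.97) = 0.94
(R ∨ (S ∧ R)) = max(0.97, 0.94) = 0.97
((R ∨ (S ∧ R)) ∨ R) = max(0.97, 0.97) = 0.97
not ((R ∨ (S ∧ R)) ∨ R): Gödel ¬ of 0.97 = 0 (operand ≠ 0)
not R: Gödel ¬ of 0.97 = 0 (operand ≠ 0)
(Q → not R): 0.04 > 0, so result = 0
(Q ∨ P) = max(0.04, 0.07) = 0.07
((Q → not R) ∨ (Q ∨ P)) = max(0, 0.07) = 0.07
not ((Q → not R) ∨ (Q ∨ P)): Gödel ¬ of 0.07 = 0 (operand ≠ 0)
not P: Gödel ¬ of 0.07 = 0 (operand ≠ 0)
(R → not P): 0.97 > 0, so result = 0
(R → (R → not P)): 0.97 > 0, so result = 0
not Q: Gödel ¬ of 0.04 = 0 (operand ≠ 0)
((R → (R → not P)) ∧ not Q) = min(0, 0) = 0
(((R → (R → not P)) ∧ not Q) → S): 0 ≤ 0.94, so result = 1
(not ((Q → not R) ∨ (Q ∨ P)) → (((R → (R → not P)) ∧ not Q) → S)): 0 ≤ 1, so result = 1
(not ((R ∨ (S ∧ R)) ∨ R) ∨ (not ((Q → not R) ∨ (Q ∨ P)) → (((R → (R → not P)) ∧ not Q) → S))) = max(0, 1) = 1
(not (not P ∨ S) → (not ((R ∨ (S ∧ R)) ∨ R) ∨ (not ((Q → not R) ∨ (Q ∨ P)) → (((R → (R → not P)) ∧ not Q) → S)))): 0 ≤ 1, so result = 1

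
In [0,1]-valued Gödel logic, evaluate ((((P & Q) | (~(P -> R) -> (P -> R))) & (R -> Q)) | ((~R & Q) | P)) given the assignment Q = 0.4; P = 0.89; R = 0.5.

(P & Q) = min(0.89, 0.4) = 0.4
(P -> R): 0.89 > 0.5, so result = 0.5
~(P -> R): Gödel ¬ of 0.5 = 0 (operand ≠ 0)
(P -> R): 0.89 > 0.5, so result = 0.5
(~(P -> R) -> (P -> R)): 0 ≤ 0.5, so result = 1
((P & Q) | (~(P -> R) -> (P -> R))) = max(0.4, 1) = 1
(R -> Q): 0.5 > 0.4, so result = 0.4
(((P & Q) | (~(P -> R) -> (P -> R))) & (R -> Q)) = min(1, 0.4) = 0.4
~R: Gödel ¬ of 0.5 = 0 (operand ≠ 0)
(~R & Q) = min(0, 0.4) = 0
((~R & Q) | P) = max(0, 0.89) = 0.89
((((P & Q) | (~(P -> R) -> (P -> R))) & (R -> Q)) | ((~R & Q) | P)) = max(0.4, 0.89) = 0.89

0.89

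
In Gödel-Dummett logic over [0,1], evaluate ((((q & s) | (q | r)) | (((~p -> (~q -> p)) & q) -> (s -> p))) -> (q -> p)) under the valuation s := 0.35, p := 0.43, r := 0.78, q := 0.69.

(q & s) = min(0.69, 0.35) = 0.35
(q | r) = max(0.69, 0.78) = 0.78
((q & s) | (q | r)) = max(0.35, 0.78) = 0.78
~p: Gödel ¬ of 0.43 = 0 (operand ≠ 0)
~q: Gödel ¬ of 0.69 = 0 (operand ≠ 0)
(~q -> p): 0 ≤ 0.43, so result = 1
(~p -> (~q -> p)): 0 ≤ 1, so result = 1
((~p -> (~q -> p)) & q) = min(1, 0.69) = 0.69
(s -> p): 0.35 ≤ 0.43, so result = 1
(((~p -> (~q -> p)) & q) -> (s -> p)): 0.69 ≤ 1, so result = 1
(((q & s) | (q | r)) | (((~p -> (~q -> p)) & q) -> (s -> p))) = max(0.78, 1) = 1
(q -> p): 0.69 > 0.43, so result = 0.43
((((q & s) | (q | r)) | (((~p -> (~q -> p)) & q) -> (s -> p))) -> (q -> p)): 1 > 0.43, so result = 0.43

0.43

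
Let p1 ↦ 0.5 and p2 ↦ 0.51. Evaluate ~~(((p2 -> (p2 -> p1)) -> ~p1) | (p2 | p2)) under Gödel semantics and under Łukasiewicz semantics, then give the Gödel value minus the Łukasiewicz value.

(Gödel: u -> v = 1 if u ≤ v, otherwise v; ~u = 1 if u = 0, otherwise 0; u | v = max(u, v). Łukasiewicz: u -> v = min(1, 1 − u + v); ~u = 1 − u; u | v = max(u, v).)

0.49

Gödel evaluation:
  (p2 -> p1): 0.51 > 0.5, so result = 0.5
  (p2 -> (p2 -> p1)): 0.51 > 0.5, so result = 0.5
  ~p1: Gödel ¬ of 0.5 = 0 (operand ≠ 0)
  ((p2 -> (p2 -> p1)) -> ~p1): 0.5 > 0, so result = 0
  (p2 | p2) = max(0.51, 0.51) = 0.51
  (((p2 -> (p2 -> p1)) -> ~p1) | (p2 | p2)) = max(0, 0.51) = 0.51
  ~(((p2 -> (p2 -> p1)) -> ~p1) | (p2 | p2)): Gödel ¬ of 0.51 = 0 (operand ≠ 0)
  ~~(((p2 -> (p2 -> p1)) -> ~p1) | (p2 | p2)): Gödel ¬ of 0 = 1 (operand is 0)
  Gödel value = 1
Łukasiewicz evaluation:
  (p2 -> p1): min(1, 1 − 0.51 + 0.5) = 0.99
  (p2 -> (p2 -> p1)): min(1, 1 − 0.51 + 0.99) = 1
  ~p1: Łukasiewicz ¬ gives 1 − 0.5 = 0.5
  ((p2 -> (p2 -> p1)) -> ~p1): min(1, 1 − 1 + 0.5) = 0.5
  (p2 | p2) = max(0.51, 0.51) = 0.51
  (((p2 -> (p2 -> p1)) -> ~p1) | (p2 | p2)) = max(0.5, 0.51) = 0.51
  ~(((p2 -> (p2 -> p1)) -> ~p1) | (p2 | p2)): Łukasiewicz ¬ gives 1 − 0.51 = 0.49
  ~~(((p2 -> (p2 -> p1)) -> ~p1) | (p2 | p2)): Łukasiewicz ¬ gives 1 − 0.49 = 0.51
  Łukasiewicz value = 0.51
Difference: 1 − 0.51 = 0.49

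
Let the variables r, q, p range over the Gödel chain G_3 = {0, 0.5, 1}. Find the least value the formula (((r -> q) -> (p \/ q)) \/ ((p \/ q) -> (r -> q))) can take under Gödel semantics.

Every assignment gives 1. For instance at r = 0, q = 0, p = 0:
  (r -> q): 0 ≤ 0, so result = 1
  (p \/ q) = max(0, 0) = 0
  ((r -> q) -> (p \/ q)): 1 > 0, so result = 0
  (p \/ q) = max(0, 0) = 0
  (r -> q): 0 ≤ 0, so result = 1
  ((p \/ q) -> (r -> q)): 0 ≤ 1, so result = 1
  (((r -> q) -> (p \/ q)) \/ ((p \/ q) -> (r -> q))) = max(0, 1) = 1
All 27 assignments give value 1 — the formula is a G_3-tautology.

1.00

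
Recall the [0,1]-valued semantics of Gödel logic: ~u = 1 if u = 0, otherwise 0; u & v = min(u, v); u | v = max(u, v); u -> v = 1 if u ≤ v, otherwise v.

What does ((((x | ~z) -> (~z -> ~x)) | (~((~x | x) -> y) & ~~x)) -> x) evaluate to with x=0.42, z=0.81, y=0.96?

0.42

~z: Gödel ¬ of 0.81 = 0 (operand ≠ 0)
(x | ~z) = max(0.42, 0) = 0.42
~z: Gödel ¬ of 0.81 = 0 (operand ≠ 0)
~x: Gödel ¬ of 0.42 = 0 (operand ≠ 0)
(~z -> ~x): 0 ≤ 0, so result = 1
((x | ~z) -> (~z -> ~x)): 0.42 ≤ 1, so result = 1
~x: Gödel ¬ of 0.42 = 0 (operand ≠ 0)
(~x | x) = max(0, 0.42) = 0.42
((~x | x) -> y): 0.42 ≤ 0.96, so result = 1
~((~x | x) -> y): Gödel ¬ of 1 = 0 (operand ≠ 0)
~x: Gödel ¬ of 0.42 = 0 (operand ≠ 0)
~~x: Gödel ¬ of 0 = 1 (operand is 0)
(~((~x | x) -> y) & ~~x) = min(0, 1) = 0
(((x | ~z) -> (~z -> ~x)) | (~((~x | x) -> y) & ~~x)) = max(1, 0) = 1
((((x | ~z) -> (~z -> ~x)) | (~((~x | x) -> y) & ~~x)) -> x): 1 > 0.42, so result = 0.42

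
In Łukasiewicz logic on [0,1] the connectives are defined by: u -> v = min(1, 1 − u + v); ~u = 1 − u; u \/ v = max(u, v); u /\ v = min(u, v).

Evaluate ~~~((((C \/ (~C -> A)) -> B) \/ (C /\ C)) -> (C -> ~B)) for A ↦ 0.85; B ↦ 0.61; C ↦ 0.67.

~C: Łukasiewicz ¬ gives 1 − 0.67 = 0.33
(~C -> A): min(1, 1 − 0.33 + 0.85) = 1
(C \/ (~C -> A)) = max(0.67, 1) = 1
((C \/ (~C -> A)) -> B): min(1, 1 − 1 + 0.61) = 0.61
(C /\ C) = min(0.67, 0.67) = 0.67
(((C \/ (~C -> A)) -> B) \/ (C /\ C)) = max(0.61, 0.67) = 0.67
~B: Łukasiewicz ¬ gives 1 − 0.61 = 0.39
(C -> ~B): min(1, 1 − 0.67 + 0.39) = 0.72
((((C \/ (~C -> A)) -> B) \/ (C /\ C)) -> (C -> ~B)): min(1, 1 − 0.67 + 0.72) = 1
~((((C \/ (~C -> A)) -> B) \/ (C /\ C)) -> (C -> ~B)): Łukasiewicz ¬ gives 1 − 1 = 0
~~((((C \/ (~C -> A)) -> B) \/ (C /\ C)) -> (C -> ~B)): Łukasiewicz ¬ gives 1 − 0 = 1
~~~((((C \/ (~C -> A)) -> B) \/ (C /\ C)) -> (C -> ~B)): Łukasiewicz ¬ gives 1 − 1 = 0

0.00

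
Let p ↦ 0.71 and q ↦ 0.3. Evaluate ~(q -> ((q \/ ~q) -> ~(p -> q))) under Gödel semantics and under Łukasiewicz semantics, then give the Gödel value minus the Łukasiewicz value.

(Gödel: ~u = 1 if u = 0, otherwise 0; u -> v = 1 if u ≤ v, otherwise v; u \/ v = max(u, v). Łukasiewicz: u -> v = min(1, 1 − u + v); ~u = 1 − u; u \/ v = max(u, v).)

Gödel evaluation:
  ~q: Gödel ¬ of 0.3 = 0 (operand ≠ 0)
  (q \/ ~q) = max(0.3, 0) = 0.3
  (p -> q): 0.71 > 0.3, so result = 0.3
  ~(p -> q): Gödel ¬ of 0.3 = 0 (operand ≠ 0)
  ((q \/ ~q) -> ~(p -> q)): 0.3 > 0, so result = 0
  (q -> ((q \/ ~q) -> ~(p -> q))): 0.3 > 0, so result = 0
  ~(q -> ((q \/ ~q) -> ~(p -> q))): Gödel ¬ of 0 = 1 (operand is 0)
  Gödel value = 1
Łukasiewicz evaluation:
  ~q: Łukasiewicz ¬ gives 1 − 0.3 = 0.7
  (q \/ ~q) = max(0.3, 0.7) = 0.7
  (p -> q): min(1, 1 − 0.71 + 0.3) = 0.59
  ~(p -> q): Łukasiewicz ¬ gives 1 − 0.59 = 0.41
  ((q \/ ~q) -> ~(p -> q)): min(1, 1 − 0.7 + 0.41) = 0.71
  (q -> ((q \/ ~q) -> ~(p -> q))): min(1, 1 − 0.3 + 0.71) = 1
  ~(q -> ((q \/ ~q) -> ~(p -> q))): Łukasiewicz ¬ gives 1 − 1 = 0
  Łukasiewicz value = 0
Difference: 1 − 0 = 1.00

1.00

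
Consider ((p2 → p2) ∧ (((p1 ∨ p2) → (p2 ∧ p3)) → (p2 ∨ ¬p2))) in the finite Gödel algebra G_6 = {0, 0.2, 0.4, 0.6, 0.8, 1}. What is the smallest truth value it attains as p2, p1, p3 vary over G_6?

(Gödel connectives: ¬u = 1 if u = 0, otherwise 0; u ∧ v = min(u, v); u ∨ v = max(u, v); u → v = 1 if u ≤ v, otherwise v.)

0.20

The minimum is attained at p2 = 0.2, p1 = 0, p3 = 0.2:
  (p2 → p2): 0.2 ≤ 0.2, so result = 1
  (p1 ∨ p2) = max(0, 0.2) = 0.2
  (p2 ∧ p3) = min(0.2, 0.2) = 0.2
  ((p1 ∨ p2) → (p2 ∧ p3)): 0.2 ≤ 0.2, so result = 1
  ¬p2: Gödel ¬ of 0.2 = 0 (operand ≠ 0)
  (p2 ∨ ¬p2) = max(0.2, 0) = 0.2
  (((p1 ∨ p2) → (p2 ∧ p3)) → (p2 ∨ ¬p2)): 1 > 0.2, so result = 0.2
  ((p2 → p2) ∧ (((p1 ∨ p2) → (p2 ∧ p3)) → (p2 ∨ ¬p2))) = min(1, 0.2) = 0.2
Checking all 216 assignments confirms none give a value below 0.20.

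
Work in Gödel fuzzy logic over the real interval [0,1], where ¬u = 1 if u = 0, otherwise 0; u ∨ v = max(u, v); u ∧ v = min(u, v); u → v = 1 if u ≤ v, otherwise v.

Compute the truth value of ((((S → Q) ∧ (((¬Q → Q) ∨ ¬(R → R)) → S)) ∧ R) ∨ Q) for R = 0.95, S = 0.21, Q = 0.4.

(S → Q): 0.21 ≤ 0.4, so result = 1
¬Q: Gödel ¬ of 0.4 = 0 (operand ≠ 0)
(¬Q → Q): 0 ≤ 0.4, so result = 1
(R → R): 0.95 ≤ 0.95, so result = 1
¬(R → R): Gödel ¬ of 1 = 0 (operand ≠ 0)
((¬Q → Q) ∨ ¬(R → R)) = max(1, 0) = 1
(((¬Q → Q) ∨ ¬(R → R)) → S): 1 > 0.21, so result = 0.21
((S → Q) ∧ (((¬Q → Q) ∨ ¬(R → R)) → S)) = min(1, 0.21) = 0.21
(((S → Q) ∧ (((¬Q → Q) ∨ ¬(R → R)) → S)) ∧ R) = min(0.21, 0.95) = 0.21
((((S → Q) ∧ (((¬Q → Q) ∨ ¬(R → R)) → S)) ∧ R) ∨ Q) = max(0.21, 0.4) = 0.4

0.40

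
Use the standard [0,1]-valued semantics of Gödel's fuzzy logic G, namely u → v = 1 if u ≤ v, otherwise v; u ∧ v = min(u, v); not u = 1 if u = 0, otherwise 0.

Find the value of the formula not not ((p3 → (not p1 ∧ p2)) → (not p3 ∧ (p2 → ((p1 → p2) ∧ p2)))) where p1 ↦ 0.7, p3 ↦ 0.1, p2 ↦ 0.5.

not p1: Gödel ¬ of 0.7 = 0 (operand ≠ 0)
(not p1 ∧ p2) = min(0, 0.5) = 0
(p3 → (not p1 ∧ p2)): 0.1 > 0, so result = 0
not p3: Gödel ¬ of 0.1 = 0 (operand ≠ 0)
(p1 → p2): 0.7 > 0.5, so result = 0.5
((p1 → p2) ∧ p2) = min(0.5, 0.5) = 0.5
(p2 → ((p1 → p2) ∧ p2)): 0.5 ≤ 0.5, so result = 1
(not p3 ∧ (p2 → ((p1 → p2) ∧ p2))) = min(0, 1) = 0
((p3 → (not p1 ∧ p2)) → (not p3 ∧ (p2 → ((p1 → p2) ∧ p2)))): 0 ≤ 0, so result = 1
not ((p3 → (not p1 ∧ p2)) → (not p3 ∧ (p2 → ((p1 → p2) ∧ p2)))): Gödel ¬ of 1 = 0 (operand ≠ 0)
not not ((p3 → (not p1 ∧ p2)) → (not p3 ∧ (p2 → ((p1 → p2) ∧ p2)))): Gödel ¬ of 0 = 1 (operand is 0)

1.00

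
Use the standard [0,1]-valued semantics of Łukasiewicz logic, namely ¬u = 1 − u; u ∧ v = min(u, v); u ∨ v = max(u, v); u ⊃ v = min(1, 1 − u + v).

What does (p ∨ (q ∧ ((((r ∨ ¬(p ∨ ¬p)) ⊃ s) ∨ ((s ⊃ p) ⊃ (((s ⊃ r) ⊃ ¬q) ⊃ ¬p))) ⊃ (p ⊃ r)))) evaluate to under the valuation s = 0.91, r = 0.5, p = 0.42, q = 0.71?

¬p: Łukasiewicz ¬ gives 1 − 0.42 = 0.58
(p ∨ ¬p) = max(0.42, 0.58) = 0.58
¬(p ∨ ¬p): Łukasiewicz ¬ gives 1 − 0.58 = 0.42
(r ∨ ¬(p ∨ ¬p)) = max(0.5, 0.42) = 0.5
((r ∨ ¬(p ∨ ¬p)) ⊃ s): min(1, 1 − 0.5 + 0.91) = 1
(s ⊃ p): min(1, 1 − 0.91 + 0.42) = 0.51
(s ⊃ r): min(1, 1 − 0.91 + 0.5) = 0.59
¬q: Łukasiewicz ¬ gives 1 − 0.71 = 0.29
((s ⊃ r) ⊃ ¬q): min(1, 1 − 0.59 + 0.29) = 0.7
¬p: Łukasiewicz ¬ gives 1 − 0.42 = 0.58
(((s ⊃ r) ⊃ ¬q) ⊃ ¬p): min(1, 1 − 0.7 + 0.58) = 0.88
((s ⊃ p) ⊃ (((s ⊃ r) ⊃ ¬q) ⊃ ¬p)): min(1, 1 − 0.51 + 0.88) = 1
(((r ∨ ¬(p ∨ ¬p)) ⊃ s) ∨ ((s ⊃ p) ⊃ (((s ⊃ r) ⊃ ¬q) ⊃ ¬p))) = max(1, 1) = 1
(p ⊃ r): min(1, 1 − 0.42 + 0.5) = 1
((((r ∨ ¬(p ∨ ¬p)) ⊃ s) ∨ ((s ⊃ p) ⊃ (((s ⊃ r) ⊃ ¬q) ⊃ ¬p))) ⊃ (p ⊃ r)): min(1, 1 − 1 + 1) = 1
(q ∧ ((((r ∨ ¬(p ∨ ¬p)) ⊃ s) ∨ ((s ⊃ p) ⊃ (((s ⊃ r) ⊃ ¬q) ⊃ ¬p))) ⊃ (p ⊃ r))) = min(0.71, 1) = 0.71
(p ∨ (q ∧ ((((r ∨ ¬(p ∨ ¬p)) ⊃ s) ∨ ((s ⊃ p) ⊃ (((s ⊃ r) ⊃ ¬q) ⊃ ¬p))) ⊃ (p ⊃ r)))) = max(0.42, 0.71) = 0.71

0.71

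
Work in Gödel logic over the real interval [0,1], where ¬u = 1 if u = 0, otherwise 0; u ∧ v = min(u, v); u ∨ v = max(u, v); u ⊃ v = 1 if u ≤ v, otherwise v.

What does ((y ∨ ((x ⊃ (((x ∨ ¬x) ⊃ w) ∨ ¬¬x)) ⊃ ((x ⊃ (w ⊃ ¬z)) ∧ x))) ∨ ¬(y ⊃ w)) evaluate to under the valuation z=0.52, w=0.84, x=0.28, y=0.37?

0.37

¬x: Gödel ¬ of 0.28 = 0 (operand ≠ 0)
(x ∨ ¬x) = max(0.28, 0) = 0.28
((x ∨ ¬x) ⊃ w): 0.28 ≤ 0.84, so result = 1
¬x: Gödel ¬ of 0.28 = 0 (operand ≠ 0)
¬¬x: Gödel ¬ of 0 = 1 (operand is 0)
(((x ∨ ¬x) ⊃ w) ∨ ¬¬x) = max(1, 1) = 1
(x ⊃ (((x ∨ ¬x) ⊃ w) ∨ ¬¬x)): 0.28 ≤ 1, so result = 1
¬z: Gödel ¬ of 0.52 = 0 (operand ≠ 0)
(w ⊃ ¬z): 0.84 > 0, so result = 0
(x ⊃ (w ⊃ ¬z)): 0.28 > 0, so result = 0
((x ⊃ (w ⊃ ¬z)) ∧ x) = min(0, 0.28) = 0
((x ⊃ (((x ∨ ¬x) ⊃ w) ∨ ¬¬x)) ⊃ ((x ⊃ (w ⊃ ¬z)) ∧ x)): 1 > 0, so result = 0
(y ∨ ((x ⊃ (((x ∨ ¬x) ⊃ w) ∨ ¬¬x)) ⊃ ((x ⊃ (w ⊃ ¬z)) ∧ x))) = max(0.37, 0) = 0.37
(y ⊃ w): 0.37 ≤ 0.84, so result = 1
¬(y ⊃ w): Gödel ¬ of 1 = 0 (operand ≠ 0)
((y ∨ ((x ⊃ (((x ∨ ¬x) ⊃ w) ∨ ¬¬x)) ⊃ ((x ⊃ (w ⊃ ¬z)) ∧ x))) ∨ ¬(y ⊃ w)) = max(0.37, 0) = 0.37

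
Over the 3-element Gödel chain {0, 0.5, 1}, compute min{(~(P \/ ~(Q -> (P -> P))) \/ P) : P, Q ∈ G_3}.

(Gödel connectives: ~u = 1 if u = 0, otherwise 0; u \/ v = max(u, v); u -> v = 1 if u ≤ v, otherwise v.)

0.50

The minimum is attained at P = 0.5, Q = 0:
  (P -> P): 0.5 ≤ 0.5, so result = 1
  (Q -> (P -> P)): 0 ≤ 1, so result = 1
  ~(Q -> (P -> P)): Gödel ¬ of 1 = 0 (operand ≠ 0)
  (P \/ ~(Q -> (P -> P))) = max(0.5, 0) = 0.5
  ~(P \/ ~(Q -> (P -> P))): Gödel ¬ of 0.5 = 0 (operand ≠ 0)
  (~(P \/ ~(Q -> (P -> P))) \/ P) = max(0, 0.5) = 0.5
Checking all 9 assignments confirms none give a value below 0.50.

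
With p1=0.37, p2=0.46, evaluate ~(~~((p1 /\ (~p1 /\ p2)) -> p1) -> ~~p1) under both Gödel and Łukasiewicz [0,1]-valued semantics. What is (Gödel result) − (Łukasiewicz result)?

Gödel evaluation:
  ~p1: Gödel ¬ of 0.37 = 0 (operand ≠ 0)
  (~p1 /\ p2) = min(0, 0.46) = 0
  (p1 /\ (~p1 /\ p2)) = min(0.37, 0) = 0
  ((p1 /\ (~p1 /\ p2)) -> p1): 0 ≤ 0.37, so result = 1
  ~((p1 /\ (~p1 /\ p2)) -> p1): Gödel ¬ of 1 = 0 (operand ≠ 0)
  ~~((p1 /\ (~p1 /\ p2)) -> p1): Gödel ¬ of 0 = 1 (operand is 0)
  ~p1: Gödel ¬ of 0.37 = 0 (operand ≠ 0)
  ~~p1: Gödel ¬ of 0 = 1 (operand is 0)
  (~~((p1 /\ (~p1 /\ p2)) -> p1) -> ~~p1): 1 ≤ 1, so result = 1
  ~(~~((p1 /\ (~p1 /\ p2)) -> p1) -> ~~p1): Gödel ¬ of 1 = 0 (operand ≠ 0)
  Gödel value = 0
Łukasiewicz evaluation:
  ~p1: Łukasiewicz ¬ gives 1 − 0.37 = 0.63
  (~p1 /\ p2) = min(0.63, 0.46) = 0.46
  (p1 /\ (~p1 /\ p2)) = min(0.37, 0.46) = 0.37
  ((p1 /\ (~p1 /\ p2)) -> p1): min(1, 1 − 0.37 + 0.37) = 1
  ~((p1 /\ (~p1 /\ p2)) -> p1): Łukasiewicz ¬ gives 1 − 1 = 0
  ~~((p1 /\ (~p1 /\ p2)) -> p1): Łukasiewicz ¬ gives 1 − 0 = 1
  ~p1: Łukasiewicz ¬ gives 1 − 0.37 = 0.63
  ~~p1: Łukasiewicz ¬ gives 1 − 0.63 = 0.37
  (~~((p1 /\ (~p1 /\ p2)) -> p1) -> ~~p1): min(1, 1 − 1 + 0.37) = 0.37
  ~(~~((p1 /\ (~p1 /\ p2)) -> p1) -> ~~p1): Łukasiewicz ¬ gives 1 − 0.37 = 0.63
  Łukasiewicz value = 0.63
Difference: 0 − 0.63 = -0.63

-0.63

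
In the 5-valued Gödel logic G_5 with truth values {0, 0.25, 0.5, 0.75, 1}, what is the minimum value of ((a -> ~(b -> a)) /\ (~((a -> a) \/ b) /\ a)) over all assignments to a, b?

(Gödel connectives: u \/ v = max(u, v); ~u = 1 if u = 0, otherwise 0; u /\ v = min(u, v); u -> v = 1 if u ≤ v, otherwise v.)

0.00

The minimum is attained at a = 0, b = 0:
  (b -> a): 0 ≤ 0, so result = 1
  ~(b -> a): Gödel ¬ of 1 = 0 (operand ≠ 0)
  (a -> ~(b -> a)): 0 ≤ 0, so result = 1
  (a -> a): 0 ≤ 0, so result = 1
  ((a -> a) \/ b) = max(1, 0) = 1
  ~((a -> a) \/ b): Gödel ¬ of 1 = 0 (operand ≠ 0)
  (~((a -> a) \/ b) /\ a) = min(0, 0) = 0
  ((a -> ~(b -> a)) /\ (~((a -> a) \/ b) /\ a)) = min(1, 0) = 0
Checking all 25 assignments confirms none give a value below 0.00.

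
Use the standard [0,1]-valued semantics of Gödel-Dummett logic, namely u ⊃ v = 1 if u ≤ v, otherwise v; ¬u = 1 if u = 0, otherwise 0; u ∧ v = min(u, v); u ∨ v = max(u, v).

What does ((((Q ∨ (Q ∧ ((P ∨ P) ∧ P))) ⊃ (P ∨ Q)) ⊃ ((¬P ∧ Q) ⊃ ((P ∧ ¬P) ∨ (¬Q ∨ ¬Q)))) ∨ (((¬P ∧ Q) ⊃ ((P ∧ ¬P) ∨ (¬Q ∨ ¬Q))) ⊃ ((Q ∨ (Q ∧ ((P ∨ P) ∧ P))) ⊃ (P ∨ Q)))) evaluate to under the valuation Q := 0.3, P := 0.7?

(P ∨ P) = max(0.7, 0.7) = 0.7
((P ∨ P) ∧ P) = min(0.7, 0.7) = 0.7
(Q ∧ ((P ∨ P) ∧ P)) = min(0.3, 0.7) = 0.3
(Q ∨ (Q ∧ ((P ∨ P) ∧ P))) = max(0.3, 0.3) = 0.3
(P ∨ Q) = max(0.7, 0.3) = 0.7
((Q ∨ (Q ∧ ((P ∨ P) ∧ P))) ⊃ (P ∨ Q)): 0.3 ≤ 0.7, so result = 1
¬P: Gödel ¬ of 0.7 = 0 (operand ≠ 0)
(¬P ∧ Q) = min(0, 0.3) = 0
¬P: Gödel ¬ of 0.7 = 0 (operand ≠ 0)
(P ∧ ¬P) = min(0.7, 0) = 0
¬Q: Gödel ¬ of 0.3 = 0 (operand ≠ 0)
¬Q: Gödel ¬ of 0.3 = 0 (operand ≠ 0)
(¬Q ∨ ¬Q) = max(0, 0) = 0
((P ∧ ¬P) ∨ (¬Q ∨ ¬Q)) = max(0, 0) = 0
((¬P ∧ Q) ⊃ ((P ∧ ¬P) ∨ (¬Q ∨ ¬Q))): 0 ≤ 0, so result = 1
(((Q ∨ (Q ∧ ((P ∨ P) ∧ P))) ⊃ (P ∨ Q)) ⊃ ((¬P ∧ Q) ⊃ ((P ∧ ¬P) ∨ (¬Q ∨ ¬Q)))): 1 ≤ 1, so result = 1
¬P: Gödel ¬ of 0.7 = 0 (operand ≠ 0)
(¬P ∧ Q) = min(0, 0.3) = 0
¬P: Gödel ¬ of 0.7 = 0 (operand ≠ 0)
(P ∧ ¬P) = min(0.7, 0) = 0
¬Q: Gödel ¬ of 0.3 = 0 (operand ≠ 0)
¬Q: Gödel ¬ of 0.3 = 0 (operand ≠ 0)
(¬Q ∨ ¬Q) = max(0, 0) = 0
((P ∧ ¬P) ∨ (¬Q ∨ ¬Q)) = max(0, 0) = 0
((¬P ∧ Q) ⊃ ((P ∧ ¬P) ∨ (¬Q ∨ ¬Q))): 0 ≤ 0, so result = 1
(P ∨ P) = max(0.7, 0.7) = 0.7
((P ∨ P) ∧ P) = min(0.7, 0.7) = 0.7
(Q ∧ ((P ∨ P) ∧ P)) = min(0.3, 0.7) = 0.3
(Q ∨ (Q ∧ ((P ∨ P) ∧ P))) = max(0.3, 0.3) = 0.3
(P ∨ Q) = max(0.7, 0.3) = 0.7
((Q ∨ (Q ∧ ((P ∨ P) ∧ P))) ⊃ (P ∨ Q)): 0.3 ≤ 0.7, so result = 1
(((¬P ∧ Q) ⊃ ((P ∧ ¬P) ∨ (¬Q ∨ ¬Q))) ⊃ ((Q ∨ (Q ∧ ((P ∨ P) ∧ P))) ⊃ (P ∨ Q))): 1 ≤ 1, so result = 1
((((Q ∨ (Q ∧ ((P ∨ P) ∧ P))) ⊃ (P ∨ Q)) ⊃ ((¬P ∧ Q) ⊃ ((P ∧ ¬P) ∨ (¬Q ∨ ¬Q)))) ∨ (((¬P ∧ Q) ⊃ ((P ∧ ¬P) ∨ (¬Q ∨ ¬Q))) ⊃ ((Q ∨ (Q ∧ ((P ∨ P) ∧ P))) ⊃ (P ∨ Q)))) = max(1, 1) = 1

1.00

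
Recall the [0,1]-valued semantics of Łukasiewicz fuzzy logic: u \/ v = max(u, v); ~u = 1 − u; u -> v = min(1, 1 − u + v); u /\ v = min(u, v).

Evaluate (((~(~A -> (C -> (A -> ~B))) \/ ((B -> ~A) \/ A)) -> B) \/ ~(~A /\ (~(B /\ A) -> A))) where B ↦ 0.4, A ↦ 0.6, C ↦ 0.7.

~A: Łukasiewicz ¬ gives 1 − 0.6 = 0.4
~B: Łukasiewicz ¬ gives 1 − 0.4 = 0.6
(A -> ~B): min(1, 1 − 0.6 + 0.6) = 1
(C -> (A -> ~B)): min(1, 1 − 0.7 + 1) = 1
(~A -> (C -> (A -> ~B))): min(1, 1 − 0.4 + 1) = 1
~(~A -> (C -> (A -> ~B))): Łukasiewicz ¬ gives 1 − 1 = 0
~A: Łukasiewicz ¬ gives 1 − 0.6 = 0.4
(B -> ~A): min(1, 1 − 0.4 + 0.4) = 1
((B -> ~A) \/ A) = max(1, 0.6) = 1
(~(~A -> (C -> (A -> ~B))) \/ ((B -> ~A) \/ A)) = max(0, 1) = 1
((~(~A -> (C -> (A -> ~B))) \/ ((B -> ~A) \/ A)) -> B): min(1, 1 − 1 + 0.4) = 0.4
~A: Łukasiewicz ¬ gives 1 − 0.6 = 0.4
(B /\ A) = min(0.4, 0.6) = 0.4
~(B /\ A): Łukasiewicz ¬ gives 1 − 0.4 = 0.6
(~(B /\ A) -> A): min(1, 1 − 0.6 + 0.6) = 1
(~A /\ (~(B /\ A) -> A)) = min(0.4, 1) = 0.4
~(~A /\ (~(B /\ A) -> A)): Łukasiewicz ¬ gives 1 − 0.4 = 0.6
(((~(~A -> (C -> (A -> ~B))) \/ ((B -> ~A) \/ A)) -> B) \/ ~(~A /\ (~(B /\ A) -> A))) = max(0.4, 0.6) = 0.6

0.60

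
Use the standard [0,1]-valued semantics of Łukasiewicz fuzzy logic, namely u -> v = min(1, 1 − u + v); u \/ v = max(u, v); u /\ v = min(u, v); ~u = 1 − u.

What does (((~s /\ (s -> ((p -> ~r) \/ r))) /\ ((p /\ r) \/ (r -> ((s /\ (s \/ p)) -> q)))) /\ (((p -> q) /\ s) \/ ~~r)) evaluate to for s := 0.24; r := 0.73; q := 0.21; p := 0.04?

~s: Łukasiewicz ¬ gives 1 − 0.24 = 0.76
~r: Łukasiewicz ¬ gives 1 − 0.73 = 0.27
(p -> ~r): min(1, 1 − 0.04 + 0.27) = 1
((p -> ~r) \/ r) = max(1, 0.73) = 1
(s -> ((p -> ~r) \/ r)): min(1, 1 − 0.24 + 1) = 1
(~s /\ (s -> ((p -> ~r) \/ r))) = min(0.76, 1) = 0.76
(p /\ r) = min(0.04, 0.73) = 0.04
(s \/ p) = max(0.24, 0.04) = 0.24
(s /\ (s \/ p)) = min(0.24, 0.24) = 0.24
((s /\ (s \/ p)) -> q): min(1, 1 − 0.24 + 0.21) = 0.97
(r -> ((s /\ (s \/ p)) -> q)): min(1, 1 − 0.73 + 0.97) = 1
((p /\ r) \/ (r -> ((s /\ (s \/ p)) -> q))) = max(0.04, 1) = 1
((~s /\ (s -> ((p -> ~r) \/ r))) /\ ((p /\ r) \/ (r -> ((s /\ (s \/ p)) -> q)))) = min(0.76, 1) = 0.76
(p -> q): min(1, 1 − 0.04 + 0.21) = 1
((p -> q) /\ s) = min(1, 0.24) = 0.24
~r: Łukasiewicz ¬ gives 1 − 0.73 = 0.27
~~r: Łukasiewicz ¬ gives 1 − 0.27 = 0.73
(((p -> q) /\ s) \/ ~~r) = max(0.24, 0.73) = 0.73
(((~s /\ (s -> ((p -> ~r) \/ r))) /\ ((p /\ r) \/ (r -> ((s /\ (s \/ p)) -> q)))) /\ (((p -> q) /\ s) \/ ~~r)) = min(0.76, 0.73) = 0.73

0.73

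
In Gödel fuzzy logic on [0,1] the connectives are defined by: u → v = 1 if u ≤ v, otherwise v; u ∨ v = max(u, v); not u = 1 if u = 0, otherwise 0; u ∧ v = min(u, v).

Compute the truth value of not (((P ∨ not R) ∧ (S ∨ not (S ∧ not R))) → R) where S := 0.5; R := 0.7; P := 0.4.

not R: Gödel ¬ of 0.7 = 0 (operand ≠ 0)
(P ∨ not R) = max(0.4, 0) = 0.4
not R: Gödel ¬ of 0.7 = 0 (operand ≠ 0)
(S ∧ not R) = min(0.5, 0) = 0
not (S ∧ not R): Gödel ¬ of 0 = 1 (operand is 0)
(S ∨ not (S ∧ not R)) = max(0.5, 1) = 1
((P ∨ not R) ∧ (S ∨ not (S ∧ not R))) = min(0.4, 1) = 0.4
(((P ∨ not R) ∧ (S ∨ not (S ∧ not R))) → R): 0.4 ≤ 0.7, so result = 1
not (((P ∨ not R) ∧ (S ∨ not (S ∧ not R))) → R): Gödel ¬ of 1 = 0 (operand ≠ 0)

0.00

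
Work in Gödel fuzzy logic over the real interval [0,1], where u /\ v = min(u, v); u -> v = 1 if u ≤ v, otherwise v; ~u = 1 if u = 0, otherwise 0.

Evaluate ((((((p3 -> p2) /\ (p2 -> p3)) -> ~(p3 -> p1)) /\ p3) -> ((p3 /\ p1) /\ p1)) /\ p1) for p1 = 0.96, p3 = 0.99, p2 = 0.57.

(p3 -> p2): 0.99 > 0.57, so result = 0.57
(p2 -> p3): 0.57 ≤ 0.99, so result = 1
((p3 -> p2) /\ (p2 -> p3)) = min(0.57, 1) = 0.57
(p3 -> p1): 0.99 > 0.96, so result = 0.96
~(p3 -> p1): Gödel ¬ of 0.96 = 0 (operand ≠ 0)
(((p3 -> p2) /\ (p2 -> p3)) -> ~(p3 -> p1)): 0.57 > 0, so result = 0
((((p3 -> p2) /\ (p2 -> p3)) -> ~(p3 -> p1)) /\ p3) = min(0, 0.99) = 0
(p3 /\ p1) = min(0.99, 0.96) = 0.96
((p3 /\ p1) /\ p1) = min(0.96, 0.96) = 0.96
(((((p3 -> p2) /\ (p2 -> p3)) -> ~(p3 -> p1)) /\ p3) -> ((p3 /\ p1) /\ p1)): 0 ≤ 0.96, so result = 1
((((((p3 -> p2) /\ (p2 -> p3)) -> ~(p3 -> p1)) /\ p3) -> ((p3 /\ p1) /\ p1)) /\ p1) = min(1, 0.96) = 0.96

0.96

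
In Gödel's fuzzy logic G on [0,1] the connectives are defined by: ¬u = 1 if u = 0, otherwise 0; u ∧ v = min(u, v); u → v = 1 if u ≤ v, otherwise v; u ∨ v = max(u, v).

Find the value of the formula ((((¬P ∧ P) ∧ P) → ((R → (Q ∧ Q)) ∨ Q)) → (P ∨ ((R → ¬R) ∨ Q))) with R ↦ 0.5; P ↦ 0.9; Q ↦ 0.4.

¬P: Gödel ¬ of 0.9 = 0 (operand ≠ 0)
(¬P ∧ P) = min(0, 0.9) = 0
((¬P ∧ P) ∧ P) = min(0, 0.9) = 0
(Q ∧ Q) = min(0.4, 0.4) = 0.4
(R → (Q ∧ Q)): 0.5 > 0.4, so result = 0.4
((R → (Q ∧ Q)) ∨ Q) = max(0.4, 0.4) = 0.4
(((¬P ∧ P) ∧ P) → ((R → (Q ∧ Q)) ∨ Q)): 0 ≤ 0.4, so result = 1
¬R: Gödel ¬ of 0.5 = 0 (operand ≠ 0)
(R → ¬R): 0.5 > 0, so result = 0
((R → ¬R) ∨ Q) = max(0, 0.4) = 0.4
(P ∨ ((R → ¬R) ∨ Q)) = max(0.9, 0.4) = 0.9
((((¬P ∧ P) ∧ P) → ((R → (Q ∧ Q)) ∨ Q)) → (P ∨ ((R → ¬R) ∨ Q))): 1 > 0.9, so result = 0.9

0.90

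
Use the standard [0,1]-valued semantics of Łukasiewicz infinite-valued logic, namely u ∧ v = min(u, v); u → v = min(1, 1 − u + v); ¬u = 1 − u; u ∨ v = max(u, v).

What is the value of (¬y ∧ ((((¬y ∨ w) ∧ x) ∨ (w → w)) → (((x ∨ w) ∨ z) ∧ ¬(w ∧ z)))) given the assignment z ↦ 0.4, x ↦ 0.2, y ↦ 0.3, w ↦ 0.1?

0.40

¬y: Łukasiewicz ¬ gives 1 − 0.3 = 0.7
¬y: Łukasiewicz ¬ gives 1 − 0.3 = 0.7
(¬y ∨ w) = max(0.7, 0.1) = 0.7
((¬y ∨ w) ∧ x) = min(0.7, 0.2) = 0.2
(w → w): min(1, 1 − 0.1 + 0.1) = 1
(((¬y ∨ w) ∧ x) ∨ (w → w)) = max(0.2, 1) = 1
(x ∨ w) = max(0.2, 0.1) = 0.2
((x ∨ w) ∨ z) = max(0.2, 0.4) = 0.4
(w ∧ z) = min(0.1, 0.4) = 0.1
¬(w ∧ z): Łukasiewicz ¬ gives 1 − 0.1 = 0.9
(((x ∨ w) ∨ z) ∧ ¬(w ∧ z)) = min(0.4, 0.9) = 0.4
((((¬y ∨ w) ∧ x) ∨ (w → w)) → (((x ∨ w) ∨ z) ∧ ¬(w ∧ z))): min(1, 1 − 1 + 0.4) = 0.4
(¬y ∧ ((((¬y ∨ w) ∧ x) ∨ (w → w)) → (((x ∨ w) ∨ z) ∧ ¬(w ∧ z)))) = min(0.7, 0.4) = 0.4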